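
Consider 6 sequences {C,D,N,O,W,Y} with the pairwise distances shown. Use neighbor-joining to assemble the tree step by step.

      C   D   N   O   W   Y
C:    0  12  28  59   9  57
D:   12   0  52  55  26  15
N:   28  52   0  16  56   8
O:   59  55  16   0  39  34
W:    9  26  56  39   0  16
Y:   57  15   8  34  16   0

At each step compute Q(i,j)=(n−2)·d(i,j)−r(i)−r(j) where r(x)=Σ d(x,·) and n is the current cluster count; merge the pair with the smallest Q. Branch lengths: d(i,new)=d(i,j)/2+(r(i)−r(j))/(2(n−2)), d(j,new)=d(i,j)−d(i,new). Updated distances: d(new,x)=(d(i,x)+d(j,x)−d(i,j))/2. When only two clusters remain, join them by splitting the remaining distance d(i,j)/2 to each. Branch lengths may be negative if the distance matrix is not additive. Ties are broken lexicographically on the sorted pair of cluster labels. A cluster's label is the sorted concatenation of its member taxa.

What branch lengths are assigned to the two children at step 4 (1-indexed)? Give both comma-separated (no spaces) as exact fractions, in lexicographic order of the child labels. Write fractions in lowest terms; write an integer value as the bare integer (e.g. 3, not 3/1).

67/8,49/8

step 1: merge (N,O) at d=16, Q=-299; branch lengths N→21/8, O→107/8; new cluster NO
  updated: d(C,NO)=71/2, d(D,NO)=91/2, d(NO,W)=79/2, d(NO,Y)=13
step 2: merge (NO,Y) at d=13, Q=-391/2; branch lengths NO→143/12, Y→13/12; new cluster NOY
  updated: d(C,NOY)=159/4, d(D,NOY)=95/4, d(NOY,W)=85/4
step 3: merge (C,W) at d=9, Q=-99; branch lengths C→45/8, W→27/8; new cluster CW
  updated: d(CW,D)=29/2, d(CW,NOY)=26
step 4: merge (CW,D) at d=29/2, Q=-257/4; branch lengths CW→67/8, D→49/8; new cluster CDW
  updated: d(CDW,NOY)=141/8
step 5: merge (CDW,NOY) at d=141/8; branch lengths CDW→141/16, NOY→141/16; new cluster CDNOWY
final tree: (((C:45/8,W:27/8):67/8,D:49/8):141/16,((N:21/8,O:107/8):143/12,Y:13/12):141/16)
total length: 561/8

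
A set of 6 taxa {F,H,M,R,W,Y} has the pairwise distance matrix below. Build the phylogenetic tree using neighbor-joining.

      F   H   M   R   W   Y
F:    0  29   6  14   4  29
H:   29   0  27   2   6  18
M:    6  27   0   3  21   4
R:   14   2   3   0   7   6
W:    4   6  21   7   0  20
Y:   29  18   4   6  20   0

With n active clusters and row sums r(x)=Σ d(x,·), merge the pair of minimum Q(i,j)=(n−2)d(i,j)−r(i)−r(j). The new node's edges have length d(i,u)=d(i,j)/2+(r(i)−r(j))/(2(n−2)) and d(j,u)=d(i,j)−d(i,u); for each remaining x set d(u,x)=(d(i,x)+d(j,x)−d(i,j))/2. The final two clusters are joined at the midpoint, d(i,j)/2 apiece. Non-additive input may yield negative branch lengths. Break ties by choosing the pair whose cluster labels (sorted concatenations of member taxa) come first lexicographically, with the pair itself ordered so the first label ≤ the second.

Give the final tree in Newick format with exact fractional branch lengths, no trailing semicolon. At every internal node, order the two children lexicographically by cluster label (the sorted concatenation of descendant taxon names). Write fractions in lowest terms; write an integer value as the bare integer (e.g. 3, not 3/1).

iteration 1: select F,W (d=4, Q=-124); attach at lengths (5, -1); label the merged cluster FW
  updated: d(FW,H)=31/2, d(FW,M)=23/2, d(FW,R)=17/2, d(FW,Y)=45/2
iteration 2: select M,Y (d=4, Q=-84); attach at lengths (7/6, 17/6); label the merged cluster MY
  updated: d(FW,MY)=15, d(H,MY)=41/2, d(MY,R)=5/2
iteration 3: select FW,MY (d=15, Q=-47); attach at lengths (31/4, 29/4); label the merged cluster FMWY
  updated: d(FMWY,H)=21/2, d(FMWY,R)=-2
iteration 4: select FMWY,H (d=21/2, Q=-21/2); attach at lengths (13/4, 29/4); label the merged cluster FHMWY
  updated: d(FHMWY,R)=-21/4
iteration 5: select FHMWY,R (d=-21/4); attach at lengths (-21/8, -21/8); label the merged cluster FHMRWY
final tree: ((((F:5,W:-1):31/4,(M:7/6,Y:17/6):29/4):13/4,H:29/4):-21/8,R:-21/8)
total length: 113/4

((((F:5,W:-1):31/4,(M:7/6,Y:17/6):29/4):13/4,H:29/4):-21/8,R:-21/8)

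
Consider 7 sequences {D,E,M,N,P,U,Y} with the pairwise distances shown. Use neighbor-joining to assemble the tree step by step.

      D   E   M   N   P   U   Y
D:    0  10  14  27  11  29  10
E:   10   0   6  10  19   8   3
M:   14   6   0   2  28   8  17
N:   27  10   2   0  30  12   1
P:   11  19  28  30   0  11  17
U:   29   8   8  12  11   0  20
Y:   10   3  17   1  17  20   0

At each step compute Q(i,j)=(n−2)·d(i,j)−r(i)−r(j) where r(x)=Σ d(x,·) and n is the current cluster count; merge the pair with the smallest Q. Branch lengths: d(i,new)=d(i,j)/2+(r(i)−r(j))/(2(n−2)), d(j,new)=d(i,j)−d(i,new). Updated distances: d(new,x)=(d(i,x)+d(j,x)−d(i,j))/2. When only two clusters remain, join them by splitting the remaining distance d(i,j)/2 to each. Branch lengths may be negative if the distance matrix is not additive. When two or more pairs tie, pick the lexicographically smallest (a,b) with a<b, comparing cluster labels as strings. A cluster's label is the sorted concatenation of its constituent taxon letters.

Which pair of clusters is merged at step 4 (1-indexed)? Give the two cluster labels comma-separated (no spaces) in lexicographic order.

iteration 1: select D,P (d=11, Q=-162); attach at lengths (4, 7); label the merged cluster DP
  updated: d(DP,E)=9, d(DP,M)=31/2, d(DP,N)=23, d(DP,U)=29/2, d(DP,Y)=8
iteration 2: select N,Y (d=1, Q=-93); attach at lengths (3/8, 5/8); label the merged cluster NY
  updated: d(DP,NY)=15, d(E,NY)=6, d(M,NY)=9, d(NY,U)=31/2
iteration 3: select M,U (d=8, Q=-121/2); attach at lengths (11/4, 21/4); label the merged cluster MU
  updated: d(DP,MU)=11, d(E,MU)=3, d(MU,NY)=33/4
iteration 4: select DP,MU (d=11, Q=-141/4); attach at lengths (139/16, 37/16); label the merged cluster DMPU
  updated: d(DMPU,E)=1/2, d(DMPU,NY)=49/8
iteration 5: select DMPU,E (d=1/2, Q=-101/8); attach at lengths (5/16, 3/16); label the merged cluster DEMPU
  updated: d(DEMPU,NY)=93/16
iteration 6: select DEMPU,NY (d=93/16); attach at lengths (93/32, 93/32); label the merged cluster DEMNPUY
final tree: ((((D:4,P:7):139/16,(M:11/4,U:21/4):37/16):5/16,E:3/16):93/32,(N:3/8,Y:5/8):93/32)
total length: 597/16

DP,MU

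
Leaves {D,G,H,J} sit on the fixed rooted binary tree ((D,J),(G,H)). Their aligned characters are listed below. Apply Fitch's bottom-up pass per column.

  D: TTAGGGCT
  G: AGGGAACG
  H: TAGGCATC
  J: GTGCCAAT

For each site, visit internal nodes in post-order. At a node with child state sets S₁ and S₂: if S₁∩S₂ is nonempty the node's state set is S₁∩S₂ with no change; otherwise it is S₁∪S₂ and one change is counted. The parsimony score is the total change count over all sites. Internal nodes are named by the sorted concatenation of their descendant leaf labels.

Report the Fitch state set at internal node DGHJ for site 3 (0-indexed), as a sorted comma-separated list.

G

[col 0] DJ: children D:{T}, J:{G} ∪→ {G,T}; cost 1
[col 0] GH: children G:{A}, H:{T} ∪→ {A,T}; cost 1
[col 0] DGHJ: children DJ:{G,T}, GH:{A,T} ∩→ {T}; cost 0
[col 1] DJ: children D:{T}, J:{T} ∩→ {T}; cost 0
[col 1] GH: children G:{G}, H:{A} ∪→ {A,G}; cost 1
[col 1] DGHJ: children DJ:{T}, GH:{A,G} ∪→ {A,G,T}; cost 1
[col 2] DJ: children D:{A}, J:{G} ∪→ {A,G}; cost 1
[col 2] GH: children G:{G}, H:{G} ∩→ {G}; cost 0
[col 2] DGHJ: children DJ:{A,G}, GH:{G} ∩→ {G}; cost 0
[col 3] DJ: children D:{G}, J:{C} ∪→ {C,G}; cost 1
[col 3] GH: children G:{G}, H:{G} ∩→ {G}; cost 0
[col 3] DGHJ: children DJ:{C,G}, GH:{G} ∩→ {G}; cost 0
[col 4] DJ: children D:{G}, J:{C} ∪→ {C,G}; cost 1
[col 4] GH: children G:{A}, H:{C} ∪→ {A,C}; cost 1
[col 4] DGHJ: children DJ:{C,G}, GH:{A,C} ∩→ {C}; cost 0
[col 5] DJ: children D:{G}, J:{A} ∪→ {A,G}; cost 1
[col 5] GH: children G:{A}, H:{A} ∩→ {A}; cost 0
[col 5] DGHJ: children DJ:{A,G}, GH:{A} ∩→ {A}; cost 0
[col 6] DJ: children D:{C}, J:{A} ∪→ {A,C}; cost 1
[col 6] GH: children G:{C}, H:{T} ∪→ {C,T}; cost 1
[col 6] DGHJ: children DJ:{A,C}, GH:{C,T} ∩→ {C}; cost 0
[col 7] DJ: children D:{T}, J:{T} ∩→ {T}; cost 0
[col 7] GH: children G:{G}, H:{C} ∪→ {C,G}; cost 1
[col 7] DGHJ: children DJ:{T}, GH:{C,G} ∪→ {C,G,T}; cost 1
per-site changes: [2, 2, 1, 1, 2, 1, 2, 2]; total = 13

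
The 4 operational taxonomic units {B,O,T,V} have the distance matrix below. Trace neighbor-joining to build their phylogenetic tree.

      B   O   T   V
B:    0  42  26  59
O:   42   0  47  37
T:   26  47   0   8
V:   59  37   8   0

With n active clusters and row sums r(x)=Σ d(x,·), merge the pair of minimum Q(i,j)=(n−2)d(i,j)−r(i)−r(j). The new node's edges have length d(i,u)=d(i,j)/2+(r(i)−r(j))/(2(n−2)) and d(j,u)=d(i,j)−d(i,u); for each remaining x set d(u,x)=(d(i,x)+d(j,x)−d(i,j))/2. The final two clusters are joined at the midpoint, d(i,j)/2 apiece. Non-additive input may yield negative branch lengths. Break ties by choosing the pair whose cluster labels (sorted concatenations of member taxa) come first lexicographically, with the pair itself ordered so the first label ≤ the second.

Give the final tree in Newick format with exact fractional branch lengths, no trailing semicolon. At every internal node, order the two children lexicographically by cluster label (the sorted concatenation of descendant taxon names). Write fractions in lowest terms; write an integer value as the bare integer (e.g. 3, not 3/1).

step 1: merge (B,O) at d=42, Q=-169; branch lengths B→85/4, O→83/4; new cluster BO
  updated: d(BO,T)=31/2, d(BO,V)=27
step 2: merge (BO,T) at d=31/2, Q=-101/2; branch lengths BO→69/4, T→-7/4; new cluster BOT
  updated: d(BOT,V)=39/4
step 3: merge (BOT,V) at d=39/4; branch lengths BOT→39/8, V→39/8; new cluster BOTV
final tree: (((B:85/4,O:83/4):69/4,T:-7/4):39/8,V:39/8)
total length: 269/4

(((B:85/4,O:83/4):69/4,T:-7/4):39/8,V:39/8)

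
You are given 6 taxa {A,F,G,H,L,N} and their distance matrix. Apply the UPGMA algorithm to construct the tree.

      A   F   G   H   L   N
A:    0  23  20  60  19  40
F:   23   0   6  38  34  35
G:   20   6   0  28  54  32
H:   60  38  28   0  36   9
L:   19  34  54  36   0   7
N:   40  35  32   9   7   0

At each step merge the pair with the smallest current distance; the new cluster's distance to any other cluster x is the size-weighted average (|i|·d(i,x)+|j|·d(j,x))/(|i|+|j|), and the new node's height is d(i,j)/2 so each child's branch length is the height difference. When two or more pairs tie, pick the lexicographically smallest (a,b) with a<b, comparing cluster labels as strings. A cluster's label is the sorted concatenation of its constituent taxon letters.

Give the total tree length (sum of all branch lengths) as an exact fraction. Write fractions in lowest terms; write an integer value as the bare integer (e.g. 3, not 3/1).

1. join F+G (d=6) ⇒ FG; edges |F|=3, |G|=3
  updated: d(A,FG)=43/2, d(FG,H)=33, d(FG,L)=44, d(FG,N)=67/2
2. join L+N (d=7) ⇒ LN; edges |L|=7/2, |N|=7/2
  updated: d(A,LN)=59/2, d(FG,LN)=155/4, d(H,LN)=45/2
3. join A+FG (d=43/2) ⇒ AFG; edges |A|=43/4, |FG|=31/4
  updated: d(AFG,H)=42, d(AFG,LN)=107/3
4. join H+LN (d=45/2) ⇒ HLN; edges |H|=45/4, |LN|=31/4
  updated: d(AFG,HLN)=340/9
5. join AFG+HLN (d=340/9) ⇒ AFGHLN; edges |AFG|=293/36, |HLN|=275/36
final tree: ((A:43/4,(F:3,G:3):31/4):293/36,(H:45/4,(L:7/2,N:7/2):31/4):275/36)
total length: 1193/18

1193/18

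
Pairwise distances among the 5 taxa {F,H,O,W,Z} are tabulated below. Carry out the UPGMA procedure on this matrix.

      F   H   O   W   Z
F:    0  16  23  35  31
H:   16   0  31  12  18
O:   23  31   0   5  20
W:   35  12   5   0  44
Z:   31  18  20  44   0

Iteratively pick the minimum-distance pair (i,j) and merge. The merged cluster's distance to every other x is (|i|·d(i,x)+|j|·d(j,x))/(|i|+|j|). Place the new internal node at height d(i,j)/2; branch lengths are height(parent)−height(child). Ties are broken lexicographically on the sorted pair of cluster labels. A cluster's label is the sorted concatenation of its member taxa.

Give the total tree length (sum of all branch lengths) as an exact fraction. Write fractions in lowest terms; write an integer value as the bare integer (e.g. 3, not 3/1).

201/4

1. join O+W (d=5) ⇒ OW; edges |O|=5/2, |W|=5/2
  updated: d(F,OW)=29, d(H,OW)=43/2, d(OW,Z)=32
2. join F+H (d=16) ⇒ FH; edges |F|=8, |H|=8
  updated: d(FH,OW)=101/4, d(FH,Z)=49/2
3. join FH+Z (d=49/2) ⇒ FHZ; edges |FH|=17/4, |Z|=49/4
  updated: d(FHZ,OW)=55/2
4. join FHZ+OW (d=55/2) ⇒ FHOWZ; edges |FHZ|=3/2, |OW|=45/4
final tree: (((F:8,H:8):17/4,Z:49/4):3/2,(O:5/2,W:5/2):45/4)
total length: 201/4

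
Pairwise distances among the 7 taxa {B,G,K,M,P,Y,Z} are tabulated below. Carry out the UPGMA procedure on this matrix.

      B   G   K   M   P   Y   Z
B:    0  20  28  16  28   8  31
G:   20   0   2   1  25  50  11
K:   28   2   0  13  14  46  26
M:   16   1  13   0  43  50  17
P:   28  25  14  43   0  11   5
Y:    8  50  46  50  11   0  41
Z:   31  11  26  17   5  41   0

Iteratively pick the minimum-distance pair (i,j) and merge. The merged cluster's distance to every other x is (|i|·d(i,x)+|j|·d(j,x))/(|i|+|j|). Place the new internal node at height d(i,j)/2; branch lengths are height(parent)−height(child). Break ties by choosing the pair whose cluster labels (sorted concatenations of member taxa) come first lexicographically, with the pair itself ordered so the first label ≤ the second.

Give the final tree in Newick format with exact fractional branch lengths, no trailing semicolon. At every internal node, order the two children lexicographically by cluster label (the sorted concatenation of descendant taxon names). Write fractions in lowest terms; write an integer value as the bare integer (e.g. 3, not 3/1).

iteration 1: select G,M (d=1); attach at lengths (1/2, 1/2); label the merged cluster GM
  updated: d(B,GM)=18, d(GM,K)=15/2, d(GM,P)=34, d(GM,Y)=50, d(GM,Z)=14
iteration 2: select P,Z (d=5); attach at lengths (5/2, 5/2); label the merged cluster PZ
  updated: d(B,PZ)=59/2, d(GM,PZ)=24, d(K,PZ)=20, d(PZ,Y)=26
iteration 3: select GM,K (d=15/2); attach at lengths (13/4, 15/4); label the merged cluster GKM
  updated: d(B,GKM)=64/3, d(GKM,PZ)=68/3, d(GKM,Y)=146/3
iteration 4: select B,Y (d=8); attach at lengths (4, 4); label the merged cluster BY
  updated: d(BY,GKM)=35, d(BY,PZ)=111/4
iteration 5: select GKM,PZ (d=68/3); attach at lengths (91/12, 53/6); label the merged cluster GKMPZ
  updated: d(BY,GKMPZ)=321/10
iteration 6: select BY,GKMPZ (d=321/10); attach at lengths (241/20, 283/60); label the merged cluster BGKMPYZ
final tree: ((B:4,Y:4):241/20,(((G:1/2,M:1/2):13/4,K:15/4):91/12,(P:5/2,Z:5/2):53/6):283/60)
total length: 3251/60

((B:4,Y:4):241/20,(((G:1/2,M:1/2):13/4,K:15/4):91/12,(P:5/2,Z:5/2):53/6):283/60)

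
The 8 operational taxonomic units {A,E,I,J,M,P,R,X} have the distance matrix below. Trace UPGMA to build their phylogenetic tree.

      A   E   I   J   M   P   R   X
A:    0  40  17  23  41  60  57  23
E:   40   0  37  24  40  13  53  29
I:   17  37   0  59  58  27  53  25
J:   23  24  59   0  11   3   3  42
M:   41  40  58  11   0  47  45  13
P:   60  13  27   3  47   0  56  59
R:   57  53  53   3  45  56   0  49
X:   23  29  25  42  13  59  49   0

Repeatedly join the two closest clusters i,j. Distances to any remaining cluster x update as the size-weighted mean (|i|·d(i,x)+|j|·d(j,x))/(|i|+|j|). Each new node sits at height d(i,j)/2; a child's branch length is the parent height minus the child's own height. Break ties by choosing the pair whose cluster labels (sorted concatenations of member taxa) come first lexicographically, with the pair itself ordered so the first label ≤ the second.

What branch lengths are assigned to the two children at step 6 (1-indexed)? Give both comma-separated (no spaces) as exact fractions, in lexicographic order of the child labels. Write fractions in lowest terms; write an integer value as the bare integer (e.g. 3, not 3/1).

113/12,56/3

1. join J+P (d=3) ⇒ JP; edges |J|=3/2, |P|=3/2
  updated: d(A,JP)=83/2, d(E,JP)=37/2, d(I,JP)=43, d(JP,M)=29, d(JP,R)=59/2, d(JP,X)=101/2
2. join M+X (d=13) ⇒ MX; edges |M|=13/2, |X|=13/2
  updated: d(A,MX)=32, d(E,MX)=69/2, d(I,MX)=83/2, d(JP,MX)=159/4, d(MX,R)=47
3. join A+I (d=17) ⇒ AI; edges |A|=17/2, |I|=17/2
  updated: d(AI,E)=77/2, d(AI,JP)=169/4, d(AI,MX)=147/4, d(AI,R)=55
4. join E+JP (d=37/2) ⇒ EJP; edges |E|=37/4, |JP|=31/4
  updated: d(AI,EJP)=41, d(EJP,MX)=38, d(EJP,R)=112/3
5. join AI+MX (d=147/4) ⇒ AIMX; edges |AI|=79/8, |MX|=95/8
  updated: d(AIMX,EJP)=79/2, d(AIMX,R)=51
6. join EJP+R (d=112/3) ⇒ EJPR; edges |EJP|=113/12, |R|=56/3
  updated: d(AIMX,EJPR)=339/8
7. join AIMX+EJPR (d=339/8) ⇒ AEIJMPRX; edges |AIMX|=45/16, |EJPR|=121/48
final tree: (((A:17/2,I:17/2):79/8,(M:13/2,X:13/2):95/8):45/16,((E:37/4,(J:3/2,P:3/2):31/4):113/12,R:56/3):121/48)
total length: 631/6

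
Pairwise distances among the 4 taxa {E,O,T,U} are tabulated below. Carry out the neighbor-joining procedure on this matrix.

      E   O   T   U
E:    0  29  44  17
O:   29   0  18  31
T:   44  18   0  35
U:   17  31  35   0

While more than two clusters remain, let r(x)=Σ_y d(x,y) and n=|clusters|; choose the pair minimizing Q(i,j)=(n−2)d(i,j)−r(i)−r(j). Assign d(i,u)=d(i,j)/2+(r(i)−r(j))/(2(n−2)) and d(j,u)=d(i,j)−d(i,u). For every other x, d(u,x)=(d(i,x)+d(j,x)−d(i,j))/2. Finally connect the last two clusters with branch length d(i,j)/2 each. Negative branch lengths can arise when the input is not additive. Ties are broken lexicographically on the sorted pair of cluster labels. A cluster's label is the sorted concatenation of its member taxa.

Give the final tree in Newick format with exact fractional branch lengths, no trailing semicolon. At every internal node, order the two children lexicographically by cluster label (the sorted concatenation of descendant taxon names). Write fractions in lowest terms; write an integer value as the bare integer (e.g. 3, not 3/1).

1. join E+U (d=17, Q=-139) ⇒ EU; edges |E|=41/4, |U|=27/4
  updated: d(EU,O)=43/2, d(EU,T)=31
2. join EU+O (d=43/2, Q=-141/2) ⇒ EOU; edges |EU|=69/4, |O|=17/4
  updated: d(EOU,T)=55/4
3. join EOU+T (d=55/4) ⇒ EOTU; edges |EOU|=55/8, |T|=55/8
final tree: (((E:41/4,U:27/4):69/4,O:17/4):55/8,T:55/8)
total length: 209/4

(((E:41/4,U:27/4):69/4,O:17/4):55/8,T:55/8)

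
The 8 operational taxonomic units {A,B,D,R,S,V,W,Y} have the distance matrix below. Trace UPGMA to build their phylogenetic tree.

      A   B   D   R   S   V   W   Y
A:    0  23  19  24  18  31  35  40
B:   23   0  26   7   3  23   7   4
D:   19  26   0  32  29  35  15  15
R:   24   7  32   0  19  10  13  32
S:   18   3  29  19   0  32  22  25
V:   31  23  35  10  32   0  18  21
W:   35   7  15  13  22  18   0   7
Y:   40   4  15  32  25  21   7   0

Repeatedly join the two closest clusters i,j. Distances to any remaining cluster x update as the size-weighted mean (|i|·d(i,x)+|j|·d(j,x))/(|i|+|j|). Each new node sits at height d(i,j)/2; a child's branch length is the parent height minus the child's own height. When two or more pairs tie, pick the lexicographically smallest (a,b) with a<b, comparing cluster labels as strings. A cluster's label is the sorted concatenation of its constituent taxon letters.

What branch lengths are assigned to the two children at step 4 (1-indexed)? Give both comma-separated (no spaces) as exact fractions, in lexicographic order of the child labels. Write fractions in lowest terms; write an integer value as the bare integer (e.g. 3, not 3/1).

iteration 1: select B,S (d=3); attach at lengths (3/2, 3/2); label the merged cluster BS
  updated: d(A,BS)=41/2, d(BS,D)=55/2, d(BS,R)=13, d(BS,V)=55/2, d(BS,W)=29/2, d(BS,Y)=29/2
iteration 2: select W,Y (d=7); attach at lengths (7/2, 7/2); label the merged cluster WY
  updated: d(A,WY)=75/2, d(BS,WY)=29/2, d(D,WY)=15, d(R,WY)=45/2, d(V,WY)=39/2
iteration 3: select R,V (d=10); attach at lengths (5, 5); label the merged cluster RV
  updated: d(A,RV)=55/2, d(BS,RV)=81/4, d(D,RV)=67/2, d(RV,WY)=21
iteration 4: select BS,WY (d=29/2); attach at lengths (23/4, 15/4); label the merged cluster BSWY
  updated: d(A,BSWY)=29, d(BSWY,D)=85/4, d(BSWY,RV)=165/8
iteration 5: select A,D (d=19); attach at lengths (19/2, 19/2); label the merged cluster AD
  updated: d(AD,BSWY)=201/8, d(AD,RV)=61/2
iteration 6: select BSWY,RV (d=165/8); attach at lengths (49/16, 85/16); label the merged cluster BRSVWY
  updated: d(AD,BRSVWY)=323/12
iteration 7: select AD,BRSVWY (d=323/12); attach at lengths (95/24, 151/48); label the merged cluster ABDRSVWY
final tree: ((A:19/2,D:19/2):95/24,(((B:3/2,S:3/2):23/4,(W:7/2,Y:7/2):15/4):49/16,(R:5,V:5):85/16):151/48)
total length: 3071/48

23/4,15/4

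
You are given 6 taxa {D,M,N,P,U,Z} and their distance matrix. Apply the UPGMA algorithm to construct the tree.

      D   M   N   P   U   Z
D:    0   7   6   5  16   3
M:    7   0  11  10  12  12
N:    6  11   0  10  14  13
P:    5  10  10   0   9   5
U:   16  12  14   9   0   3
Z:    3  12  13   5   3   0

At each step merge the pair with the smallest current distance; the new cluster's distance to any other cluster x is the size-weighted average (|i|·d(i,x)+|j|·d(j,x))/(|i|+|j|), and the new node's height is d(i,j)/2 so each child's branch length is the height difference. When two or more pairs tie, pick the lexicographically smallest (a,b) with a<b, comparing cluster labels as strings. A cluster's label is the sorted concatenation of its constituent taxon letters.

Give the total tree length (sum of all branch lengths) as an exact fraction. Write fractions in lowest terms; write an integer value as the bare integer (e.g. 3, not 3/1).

1. join D+Z (d=3) ⇒ DZ; edges |D|=3/2, |Z|=3/2
  updated: d(DZ,M)=19/2, d(DZ,N)=19/2, d(DZ,P)=5, d(DZ,U)=19/2
2. join DZ+P (d=5) ⇒ DPZ; edges |DZ|=1, |P|=5/2
  updated: d(DPZ,M)=29/3, d(DPZ,N)=29/3, d(DPZ,U)=28/3
3. join DPZ+U (d=28/3) ⇒ DPUZ; edges |DPZ|=13/6, |U|=14/3
  updated: d(DPUZ,M)=41/4, d(DPUZ,N)=43/4
4. join DPUZ+M (d=41/4) ⇒ DMPUZ; edges |DPUZ|=11/24, |M|=41/8
  updated: d(DMPUZ,N)=54/5
5. join DMPUZ+N (d=54/5) ⇒ DMNPUZ; edges |DMPUZ|=11/40, |N|=27/5
final tree: (((((D:3/2,Z:3/2):1,P:5/2):13/6,U:14/3):11/24,M:41/8):11/40,N:27/5)
total length: 2951/120

2951/120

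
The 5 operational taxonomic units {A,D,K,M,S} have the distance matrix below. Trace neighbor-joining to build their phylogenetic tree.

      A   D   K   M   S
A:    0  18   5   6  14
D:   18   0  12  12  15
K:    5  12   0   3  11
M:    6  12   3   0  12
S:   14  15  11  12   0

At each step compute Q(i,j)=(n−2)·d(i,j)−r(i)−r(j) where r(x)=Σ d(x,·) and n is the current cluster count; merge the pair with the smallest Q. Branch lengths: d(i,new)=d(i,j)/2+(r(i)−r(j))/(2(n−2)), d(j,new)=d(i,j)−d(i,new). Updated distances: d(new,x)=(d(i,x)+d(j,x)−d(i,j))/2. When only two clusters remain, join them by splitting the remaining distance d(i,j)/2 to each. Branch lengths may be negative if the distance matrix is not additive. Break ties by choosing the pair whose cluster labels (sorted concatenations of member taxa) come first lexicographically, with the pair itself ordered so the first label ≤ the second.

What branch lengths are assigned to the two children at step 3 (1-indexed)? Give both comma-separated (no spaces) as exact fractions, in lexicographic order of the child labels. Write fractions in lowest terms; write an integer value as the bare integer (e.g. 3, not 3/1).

5/8,25/8

iteration 1: select D,S (d=15, Q=-64); attach at lengths (25/3, 20/3); label the merged cluster DS
  updated: d(A,DS)=17/2, d(DS,K)=4, d(DS,M)=9/2
iteration 2: select A,K (d=5, Q=-43/2); attach at lengths (35/8, 5/8); label the merged cluster AK
  updated: d(AK,DS)=15/4, d(AK,M)=2
iteration 3: select AK,DS (d=15/4, Q=-41/4); attach at lengths (5/8, 25/8); label the merged cluster ADKS
  updated: d(ADKS,M)=11/8
iteration 4: select ADKS,M (d=11/8); attach at lengths (11/16, 11/16); label the merged cluster ADKMS
final tree: (((A:35/8,K:5/8):5/8,(D:25/3,S:20/3):25/8):11/16,M:11/16)
total length: 201/8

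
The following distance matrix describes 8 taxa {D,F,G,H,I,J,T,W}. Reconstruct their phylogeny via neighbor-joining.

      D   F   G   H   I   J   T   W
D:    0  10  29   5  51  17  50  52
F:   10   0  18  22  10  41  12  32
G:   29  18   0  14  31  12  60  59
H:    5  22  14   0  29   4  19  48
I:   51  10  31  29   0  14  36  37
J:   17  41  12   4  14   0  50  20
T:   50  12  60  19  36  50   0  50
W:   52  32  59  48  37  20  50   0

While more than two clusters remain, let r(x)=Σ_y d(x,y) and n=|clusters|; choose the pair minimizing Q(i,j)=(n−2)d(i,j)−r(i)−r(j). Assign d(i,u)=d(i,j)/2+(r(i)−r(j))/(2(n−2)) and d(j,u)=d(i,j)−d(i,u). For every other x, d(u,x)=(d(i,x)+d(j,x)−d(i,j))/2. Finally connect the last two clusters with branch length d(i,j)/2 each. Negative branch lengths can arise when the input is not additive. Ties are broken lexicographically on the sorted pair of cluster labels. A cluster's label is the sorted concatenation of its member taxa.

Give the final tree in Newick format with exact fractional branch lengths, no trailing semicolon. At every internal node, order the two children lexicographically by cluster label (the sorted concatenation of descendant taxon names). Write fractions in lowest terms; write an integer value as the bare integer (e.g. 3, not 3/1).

((((D:177/20,H:-77/20):203/32,G:405/32):173/32,((F:-5,T:17):22/3,I:29/3):197/32):215/64,(J:-25/8,W:185/8):215/64)

1. join F+T (d=12, Q=-350) ⇒ FT; edges |F|=-5, |T|=17
  updated: d(D,FT)=24, d(FT,G)=33, d(FT,H)=29/2, d(FT,I)=17, d(FT,J)=79/2, d(FT,W)=35
2. join D+H (d=5, Q=-535/2) ⇒ DH; edges |D|=177/20, |H|=-77/20
  updated: d(DH,FT)=67/4, d(DH,G)=19, d(DH,I)=75/2, d(DH,J)=8, d(DH,W)=95/2
3. join J+W (d=20, Q=-212) ⇒ JW; edges |J|=-25/8, |W|=185/8
  updated: d(DH,JW)=71/4, d(FT,JW)=109/4, d(G,JW)=51/2, d(I,JW)=31/2
4. join FT+I (d=17, Q=-144) ⇒ FIT; edges |FT|=22/3, |I|=29/3
  updated: d(DH,FIT)=149/8, d(FIT,G)=47/2, d(FIT,JW)=103/8
5. join DH+G (d=19, Q=-683/8) ⇒ DGH; edges |DH|=203/32, |G|=405/32
  updated: d(DGH,FIT)=185/16, d(DGH,JW)=97/8
6. join DGH+FIT (d=185/16, Q=-585/16) ⇒ DFGHIT; edges |DGH|=173/32, |FIT|=197/32
  updated: d(DFGHIT,JW)=215/32
7. join DFGHIT+JW (d=215/32) ⇒ DFGHIJTW; edges |DFGHIT|=215/64, |JW|=215/64
final tree: ((((D:177/20,H:-77/20):203/32,G:405/32):173/32,((F:-5,T:17):22/3,I:29/3):197/32):215/64,(J:-25/8,W:185/8):215/64)
total length: 2921/32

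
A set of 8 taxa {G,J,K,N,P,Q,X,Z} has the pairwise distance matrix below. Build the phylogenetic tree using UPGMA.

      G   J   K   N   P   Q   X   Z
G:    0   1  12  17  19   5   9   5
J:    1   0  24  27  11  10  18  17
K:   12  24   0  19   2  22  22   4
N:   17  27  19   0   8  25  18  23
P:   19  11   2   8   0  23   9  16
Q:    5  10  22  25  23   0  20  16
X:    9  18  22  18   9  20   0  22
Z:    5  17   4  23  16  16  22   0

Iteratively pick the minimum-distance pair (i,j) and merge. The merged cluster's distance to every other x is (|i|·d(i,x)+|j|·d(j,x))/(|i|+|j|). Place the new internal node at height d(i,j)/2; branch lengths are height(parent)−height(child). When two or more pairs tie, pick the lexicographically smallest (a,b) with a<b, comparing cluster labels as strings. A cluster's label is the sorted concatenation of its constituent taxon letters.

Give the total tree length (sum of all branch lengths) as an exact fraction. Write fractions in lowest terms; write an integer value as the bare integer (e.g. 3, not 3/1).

1. join G+J (d=1) ⇒ GJ; edges |G|=1/2, |J|=1/2
  updated: d(GJ,K)=18, d(GJ,N)=22, d(GJ,P)=15, d(GJ,Q)=15/2, d(GJ,X)=27/2, d(GJ,Z)=11
2. join K+P (d=2) ⇒ KP; edges |K|=1, |P|=1
  updated: d(GJ,KP)=33/2, d(KP,N)=27/2, d(KP,Q)=45/2, d(KP,X)=31/2, d(KP,Z)=10
3. join GJ+Q (d=15/2) ⇒ GJQ; edges |GJ|=13/4, |Q|=15/4
  updated: d(GJQ,KP)=37/2, d(GJQ,N)=23, d(GJQ,X)=47/3, d(GJQ,Z)=38/3
4. join KP+Z (d=10) ⇒ KPZ; edges |KP|=4, |Z|=5
  updated: d(GJQ,KPZ)=149/9, d(KPZ,N)=50/3, d(KPZ,X)=53/3
5. join GJQ+X (d=47/3) ⇒ GJQX; edges |GJQ|=49/12, |X|=47/6
  updated: d(GJQX,KPZ)=101/6, d(GJQX,N)=87/4
6. join KPZ+N (d=50/3) ⇒ KNPZ; edges |KPZ|=10/3, |N|=25/3
  updated: d(GJQX,KNPZ)=289/16
7. join GJQX+KNPZ (d=289/16) ⇒ GJKNPQXZ; edges |GJQX|=115/96, |KNPZ|=67/96
final tree: ((((G:1/2,J:1/2):13/4,Q:15/4):49/12,X:47/6):115/96,(((K:1,P:1):4,Z:5):10/3,N:25/3):67/96)
total length: 2135/48

2135/48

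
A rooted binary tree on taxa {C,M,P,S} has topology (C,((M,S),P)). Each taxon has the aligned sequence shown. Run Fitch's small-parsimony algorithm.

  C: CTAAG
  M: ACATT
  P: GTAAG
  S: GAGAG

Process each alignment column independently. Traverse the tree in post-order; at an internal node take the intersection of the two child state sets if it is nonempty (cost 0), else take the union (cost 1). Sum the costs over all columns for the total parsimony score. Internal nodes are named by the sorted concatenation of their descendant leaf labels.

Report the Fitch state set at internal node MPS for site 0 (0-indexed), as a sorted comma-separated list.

site 0, node MS: M={A} ∪ S={G} → {A,G} (+1)
site 0, node MPS: MS={A,G} ∩ P={G} → {G} (+0)
site 0, node CMPS: C={C} ∪ MPS={G} → {C,G} (+1)
site 1, node MS: M={C} ∪ S={A} → {A,C} (+1)
site 1, node MPS: MS={A,C} ∪ P={T} → {A,C,T} (+1)
site 1, node CMPS: C={T} ∩ MPS={A,C,T} → {T} (+0)
site 2, node MS: M={A} ∪ S={G} → {A,G} (+1)
site 2, node MPS: MS={A,G} ∩ P={A} → {A} (+0)
site 2, node CMPS: C={A} ∩ MPS={A} → {A} (+0)
site 3, node MS: M={T} ∪ S={A} → {A,T} (+1)
site 3, node MPS: MS={A,T} ∩ P={A} → {A} (+0)
site 3, node CMPS: C={A} ∩ MPS={A} → {A} (+0)
site 4, node MS: M={T} ∪ S={G} → {G,T} (+1)
site 4, node MPS: MS={G,T} ∩ P={G} → {G} (+0)
site 4, node CMPS: C={G} ∩ MPS={G} → {G} (+0)
per-site changes: [2, 2, 1, 1, 1]; total = 7

G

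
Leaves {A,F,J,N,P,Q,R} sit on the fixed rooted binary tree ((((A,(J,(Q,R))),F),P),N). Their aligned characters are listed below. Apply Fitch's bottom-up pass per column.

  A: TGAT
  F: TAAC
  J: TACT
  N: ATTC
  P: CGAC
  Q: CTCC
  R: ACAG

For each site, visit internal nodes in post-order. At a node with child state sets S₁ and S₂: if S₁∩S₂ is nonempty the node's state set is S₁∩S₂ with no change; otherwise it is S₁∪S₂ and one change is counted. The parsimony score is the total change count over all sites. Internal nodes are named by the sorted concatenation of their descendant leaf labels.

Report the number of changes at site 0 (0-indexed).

4

[col 0] QR: children Q:{C}, R:{A} ∪→ {A,C}; cost 1
[col 0] JQR: children J:{T}, QR:{A,C} ∪→ {A,C,T}; cost 1
[col 0] AJQR: children A:{T}, JQR:{A,C,T} ∩→ {T}; cost 0
[col 0] AFJQR: children AJQR:{T}, F:{T} ∩→ {T}; cost 0
[col 0] AFJPQR: children AFJQR:{T}, P:{C} ∪→ {C,T}; cost 1
[col 0] AFJNPQR: children AFJPQR:{C,T}, N:{A} ∪→ {A,C,T}; cost 1
[col 1] QR: children Q:{T}, R:{C} ∪→ {C,T}; cost 1
[col 1] JQR: children J:{A}, QR:{C,T} ∪→ {A,C,T}; cost 1
[col 1] AJQR: children A:{G}, JQR:{A,C,T} ∪→ {A,C,G,T}; cost 1
[col 1] AFJQR: children AJQR:{A,C,G,T}, F:{A} ∩→ {A}; cost 0
[col 1] AFJPQR: children AFJQR:{A}, P:{G} ∪→ {A,G}; cost 1
[col 1] AFJNPQR: children AFJPQR:{A,G}, N:{T} ∪→ {A,G,T}; cost 1
[col 2] QR: children Q:{C}, R:{A} ∪→ {A,C}; cost 1
[col 2] JQR: children J:{C}, QR:{A,C} ∩→ {C}; cost 0
[col 2] AJQR: children A:{A}, JQR:{C} ∪→ {A,C}; cost 1
[col 2] AFJQR: children AJQR:{A,C}, F:{A} ∩→ {A}; cost 0
[col 2] AFJPQR: children AFJQR:{A}, P:{A} ∩→ {A}; cost 0
[col 2] AFJNPQR: children AFJPQR:{A}, N:{T} ∪→ {A,T}; cost 1
[col 3] QR: children Q:{C}, R:{G} ∪→ {C,G}; cost 1
[col 3] JQR: children J:{T}, QR:{C,G} ∪→ {C,G,T}; cost 1
[col 3] AJQR: children A:{T}, JQR:{C,G,T} ∩→ {T}; cost 0
[col 3] AFJQR: children AJQR:{T}, F:{C} ∪→ {C,T}; cost 1
[col 3] AFJPQR: children AFJQR:{C,T}, P:{C} ∩→ {C}; cost 0
[col 3] AFJNPQR: children AFJPQR:{C}, N:{C} ∩→ {C}; cost 0
per-site changes: [4, 5, 3, 3]; total = 15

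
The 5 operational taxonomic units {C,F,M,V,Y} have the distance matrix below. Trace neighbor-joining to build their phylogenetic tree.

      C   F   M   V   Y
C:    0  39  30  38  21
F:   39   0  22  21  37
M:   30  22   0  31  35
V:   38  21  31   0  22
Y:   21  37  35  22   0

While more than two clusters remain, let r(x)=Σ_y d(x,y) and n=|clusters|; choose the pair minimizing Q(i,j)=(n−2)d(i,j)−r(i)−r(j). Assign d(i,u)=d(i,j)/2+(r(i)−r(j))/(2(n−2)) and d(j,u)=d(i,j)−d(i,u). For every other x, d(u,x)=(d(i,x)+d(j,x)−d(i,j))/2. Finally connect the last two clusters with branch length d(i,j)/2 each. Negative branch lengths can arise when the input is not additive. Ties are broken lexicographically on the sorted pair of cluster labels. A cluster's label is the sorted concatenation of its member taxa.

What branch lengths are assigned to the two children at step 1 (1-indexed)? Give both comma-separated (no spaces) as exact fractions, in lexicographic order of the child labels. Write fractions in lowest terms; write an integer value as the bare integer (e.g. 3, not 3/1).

38/3,25/3

iteration 1: select C,Y (d=21, Q=-180); attach at lengths (38/3, 25/3); label the merged cluster CY
  updated: d(CY,F)=55/2, d(CY,M)=22, d(CY,V)=39/2
iteration 2: select CY,V (d=39/2, Q=-203/2); attach at lengths (73/8, 83/8); label the merged cluster CVY
  updated: d(CVY,F)=29/2, d(CVY,M)=67/4
iteration 3: select CVY,F (d=29/2, Q=-213/4); attach at lengths (37/8, 79/8); label the merged cluster CFVY
  updated: d(CFVY,M)=97/8
iteration 4: select CFVY,M (d=97/8); attach at lengths (97/16, 97/16); label the merged cluster CFMVY
final tree: ((((C:38/3,Y:25/3):73/8,V:83/8):37/8,F:79/8):97/16,M:97/16)
total length: 537/8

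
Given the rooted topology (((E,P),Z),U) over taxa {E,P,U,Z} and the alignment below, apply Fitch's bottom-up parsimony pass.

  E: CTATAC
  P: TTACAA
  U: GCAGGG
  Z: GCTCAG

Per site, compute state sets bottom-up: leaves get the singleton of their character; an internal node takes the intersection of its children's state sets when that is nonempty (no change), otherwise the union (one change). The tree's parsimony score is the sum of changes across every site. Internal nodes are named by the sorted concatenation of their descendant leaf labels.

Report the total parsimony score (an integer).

site 0, node EP: E={C} ∪ P={T} → {C,T} (+1)
site 0, node EPZ: EP={C,T} ∪ Z={G} → {C,G,T} (+1)
site 0, node EPUZ: EPZ={C,G,T} ∩ U={G} → {G} (+0)
site 1, node EP: E={T} ∩ P={T} → {T} (+0)
site 1, node EPZ: EP={T} ∪ Z={C} → {C,T} (+1)
site 1, node EPUZ: EPZ={C,T} ∩ U={C} → {C} (+0)
site 2, node EP: E={A} ∩ P={A} → {A} (+0)
site 2, node EPZ: EP={A} ∪ Z={T} → {A,T} (+1)
site 2, node EPUZ: EPZ={A,T} ∩ U={A} → {A} (+0)
site 3, node EP: E={T} ∪ P={C} → {C,T} (+1)
site 3, node EPZ: EP={C,T} ∩ Z={C} → {C} (+0)
site 3, node EPUZ: EPZ={C} ∪ U={G} → {C,G} (+1)
site 4, node EP: E={A} ∩ P={A} → {A} (+0)
site 4, node EPZ: EP={A} ∩ Z={A} → {A} (+0)
site 4, node EPUZ: EPZ={A} ∪ U={G} → {A,G} (+1)
site 5, node EP: E={C} ∪ P={A} → {A,C} (+1)
site 5, node EPZ: EP={A,C} ∪ Z={G} → {A,C,G} (+1)
site 5, node EPUZ: EPZ={A,C,G} ∩ U={G} → {G} (+0)
per-site changes: [2, 1, 1, 2, 1, 2]; total = 9

9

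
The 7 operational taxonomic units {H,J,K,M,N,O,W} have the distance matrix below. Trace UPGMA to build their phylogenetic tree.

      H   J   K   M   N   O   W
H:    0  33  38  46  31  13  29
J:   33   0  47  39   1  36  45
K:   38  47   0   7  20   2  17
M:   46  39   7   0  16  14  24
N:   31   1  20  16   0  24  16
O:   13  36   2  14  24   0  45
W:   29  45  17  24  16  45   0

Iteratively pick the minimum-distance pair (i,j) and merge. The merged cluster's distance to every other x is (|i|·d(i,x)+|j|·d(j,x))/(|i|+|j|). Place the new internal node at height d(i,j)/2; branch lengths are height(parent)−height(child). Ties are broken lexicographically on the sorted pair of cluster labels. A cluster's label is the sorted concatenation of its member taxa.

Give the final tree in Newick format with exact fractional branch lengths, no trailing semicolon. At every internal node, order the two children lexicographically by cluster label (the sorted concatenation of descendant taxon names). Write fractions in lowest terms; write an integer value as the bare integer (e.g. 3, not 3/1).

(H:95/6,((J:1/2,N:1/2):235/16,(((K:1,O:1):17/4,M:21/4):109/12,W:43/3):41/48):31/48)

1. join J+N (d=1) ⇒ JN; edges |J|=1/2, |N|=1/2
  updated: d(H,JN)=32, d(JN,K)=67/2, d(JN,M)=55/2, d(JN,O)=30, d(JN,W)=61/2
2. join K+O (d=2) ⇒ KO; edges |K|=1, |O|=1
  updated: d(H,KO)=51/2, d(JN,KO)=127/4, d(KO,M)=21/2, d(KO,W)=31
3. join KO+M (d=21/2) ⇒ KMO; edges |KO|=17/4, |M|=21/4
  updated: d(H,KMO)=97/3, d(JN,KMO)=91/3, d(KMO,W)=86/3
4. join KMO+W (d=86/3) ⇒ KMOW; edges |KMO|=109/12, |W|=43/3
  updated: d(H,KMOW)=63/2, d(JN,KMOW)=243/8
5. join JN+KMOW (d=243/8) ⇒ JKMNOW; edges |JN|=235/16, |KMOW|=41/48
  updated: d(H,JKMNOW)=95/3
6. join H+JKMNOW (d=95/3) ⇒ HJKMNOW; edges |H|=95/6, |JKMNOW|=31/48
final tree: (H:95/6,((J:1/2,N:1/2):235/16,(((K:1,O:1):17/4,M:21/4):109/12,W:43/3):41/48):31/48)
total length: 1087/16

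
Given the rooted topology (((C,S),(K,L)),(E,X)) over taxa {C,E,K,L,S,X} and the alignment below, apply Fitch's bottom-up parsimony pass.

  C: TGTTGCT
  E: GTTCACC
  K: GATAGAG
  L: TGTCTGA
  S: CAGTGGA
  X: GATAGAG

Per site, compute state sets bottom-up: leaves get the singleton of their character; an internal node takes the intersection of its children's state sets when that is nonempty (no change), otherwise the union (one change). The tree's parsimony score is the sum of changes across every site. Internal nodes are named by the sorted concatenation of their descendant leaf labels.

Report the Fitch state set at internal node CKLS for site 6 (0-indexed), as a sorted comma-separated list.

A

CS@0: {T} ∪ {C} = {C,T} (union, +1)
KL@0: {G} ∪ {T} = {G,T} (union, +1)
CKLS@0: {C,T} ∩ {G,T} = {T} (intersection, +0)
EX@0: {G} ∩ {G} = {G} (intersection, +0)
CEKLSX@0: {T} ∪ {G} = {G,T} (union, +1)
CS@1: {G} ∪ {A} = {A,G} (union, +1)
KL@1: {A} ∪ {G} = {A,G} (union, +1)
CKLS@1: {A,G} ∩ {A,G} = {A,G} (intersection, +0)
EX@1: {T} ∪ {A} = {A,T} (union, +1)
CEKLSX@1: {A,G} ∩ {A,T} = {A} (intersection, +0)
CS@2: {T} ∪ {G} = {G,T} (union, +1)
KL@2: {T} ∩ {T} = {T} (intersection, +0)
CKLS@2: {G,T} ∩ {T} = {T} (intersection, +0)
EX@2: {T} ∩ {T} = {T} (intersection, +0)
CEKLSX@2: {T} ∩ {T} = {T} (intersection, +0)
CS@3: {T} ∩ {T} = {T} (intersection, +0)
KL@3: {A} ∪ {C} = {A,C} (union, +1)
CKLS@3: {T} ∪ {A,C} = {A,C,T} (union, +1)
EX@3: {C} ∪ {A} = {A,C} (union, +1)
CEKLSX@3: {A,C,T} ∩ {A,C} = {A,C} (intersection, +0)
CS@4: {G} ∩ {G} = {G} (intersection, +0)
KL@4: {G} ∪ {T} = {G,T} (union, +1)
CKLS@4: {G} ∩ {G,T} = {G} (intersection, +0)
EX@4: {A} ∪ {G} = {A,G} (union, +1)
CEKLSX@4: {G} ∩ {A,G} = {G} (intersection, +0)
CS@5: {C} ∪ {G} = {C,G} (union, +1)
KL@5: {A} ∪ {G} = {A,G} (union, +1)
CKLS@5: {C,G} ∩ {A,G} = {G} (intersection, +0)
EX@5: {C} ∪ {A} = {A,C} (union, +1)
CEKLSX@5: {G} ∪ {A,C} = {A,C,G} (union, +1)
CS@6: {T} ∪ {A} = {A,T} (union, +1)
KL@6: {G} ∪ {A} = {A,G} (union, +1)
CKLS@6: {A,T} ∩ {A,G} = {A} (intersection, +0)
EX@6: {C} ∪ {G} = {C,G} (union, +1)
CEKLSX@6: {A} ∪ {C,G} = {A,C,G} (union, +1)
per-site changes: [3, 3, 1, 3, 2, 4, 4]; total = 20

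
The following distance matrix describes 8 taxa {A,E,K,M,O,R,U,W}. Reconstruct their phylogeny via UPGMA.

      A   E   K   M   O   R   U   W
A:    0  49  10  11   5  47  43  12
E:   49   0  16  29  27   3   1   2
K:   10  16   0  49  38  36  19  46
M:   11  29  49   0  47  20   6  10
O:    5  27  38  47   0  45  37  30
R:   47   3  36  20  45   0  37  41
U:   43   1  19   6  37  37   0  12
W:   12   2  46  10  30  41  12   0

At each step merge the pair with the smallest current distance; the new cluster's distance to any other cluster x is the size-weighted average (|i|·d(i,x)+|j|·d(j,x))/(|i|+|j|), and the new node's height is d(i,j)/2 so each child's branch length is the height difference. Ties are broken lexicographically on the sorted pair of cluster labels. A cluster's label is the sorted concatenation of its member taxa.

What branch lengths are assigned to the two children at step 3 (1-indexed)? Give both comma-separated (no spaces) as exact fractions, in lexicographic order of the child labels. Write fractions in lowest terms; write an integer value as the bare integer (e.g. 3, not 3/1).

1. join E+U (d=1) ⇒ EU; edges |E|=1/2, |U|=1/2
  updated: d(A,EU)=46, d(EU,K)=35/2, d(EU,M)=35/2, d(EU,O)=32, d(EU,R)=20, d(EU,W)=7
2. join A+O (d=5) ⇒ AO; edges |A|=5/2, |O|=5/2
  updated: d(AO,EU)=39, d(AO,K)=24, d(AO,M)=29, d(AO,R)=46, d(AO,W)=21
3. join EU+W (d=7) ⇒ EUW; edges |EU|=3, |W|=7/2
  updated: d(AO,EUW)=33, d(EUW,K)=27, d(EUW,M)=15, d(EUW,R)=27
4. join EUW+M (d=15) ⇒ EMUW; edges |EUW|=4, |M|=15/2
  updated: d(AO,EMUW)=32, d(EMUW,K)=65/2, d(EMUW,R)=101/4
5. join AO+K (d=24) ⇒ AKO; edges |AO|=19/2, |K|=12
  updated: d(AKO,EMUW)=193/6, d(AKO,R)=128/3
6. join EMUW+R (d=101/4) ⇒ EMRUW; edges |EMUW|=41/8, |R|=101/8
  updated: d(AKO,EMRUW)=514/15
7. join AKO+EMRUW (d=514/15) ⇒ AEKMORUW; edges |AKO|=77/15, |EMRUW|=541/120
final tree: (((A:5/2,O:5/2):19/2,K:12):77/15,((((E:1/2,U:1/2):3,W:7/2):4,M:15/2):41/8,R:101/8):541/120)
total length: 8747/120

3,7/2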